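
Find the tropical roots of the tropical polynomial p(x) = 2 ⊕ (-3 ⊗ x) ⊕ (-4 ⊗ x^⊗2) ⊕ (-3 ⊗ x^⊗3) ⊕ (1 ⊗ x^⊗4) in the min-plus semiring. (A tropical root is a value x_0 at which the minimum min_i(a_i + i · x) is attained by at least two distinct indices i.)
Roots: {-4, -1, 1, 5}

Each tropical root is a break point of the lower envelope of the lines y = a_i + i · x (there are 5 lines, with slopes 0, 1, ..., 4). Only the lines that attain the minimum somewhere contribute to roots; other lines are dominated. Here the surviving (envelope) indices are i = 4, i = 3, i = 2, i = 1, i = 0.
Intersections between consecutive envelope lines give the roots: for adjacent envelope indices i < j the intersection is x = (a_i − a_j) / (j − i). Reading off the sorted break points: {-4, -1, 1, 5}.
Verification: at each break x_0, at least two indices attain the minimum of min_i(a_i + i · x_0).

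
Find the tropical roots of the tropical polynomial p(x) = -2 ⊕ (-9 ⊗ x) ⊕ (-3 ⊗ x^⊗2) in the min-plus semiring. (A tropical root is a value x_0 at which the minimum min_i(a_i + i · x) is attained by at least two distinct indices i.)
Roots: {-6, 7}

Each tropical root is a break point of the lower envelope of the lines y = a_i + i · x (there are 3 lines, with slopes 0, 1, ..., 2). Only the lines that attain the minimum somewhere contribute to roots; other lines are dominated. Here the surviving (envelope) indices are i = 2, i = 1, i = 0.
Intersections between consecutive envelope lines give the roots: for adjacent envelope indices i < j the intersection is x = (a_i − a_j) / (j − i). Reading off the sorted break points: {-6, 7}.
Verification: at each break x_0, at least two indices attain the minimum of min_i(a_i + i · x_0).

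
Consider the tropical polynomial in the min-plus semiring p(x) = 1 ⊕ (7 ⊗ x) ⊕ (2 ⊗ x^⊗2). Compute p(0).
p(0) = 1

A tropical monomial a ⊗ x^⊗i evaluates to a + i · x. Evaluating each term at x = 0:
  Term 0 contributes 1 + 0 · 0 = 1
  Term 1 contributes 7 + 1 · 0 = 7
  Term 2 contributes 2 + 2 · 0 = 2
p(0) = ⊕ of these = min[1, 7, 2] = 1.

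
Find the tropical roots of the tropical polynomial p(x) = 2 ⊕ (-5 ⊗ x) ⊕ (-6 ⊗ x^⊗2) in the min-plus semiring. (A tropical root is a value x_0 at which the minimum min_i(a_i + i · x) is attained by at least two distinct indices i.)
Roots: {1, 7}

Each tropical root is a break point of the lower envelope of the lines y = a_i + i · x (there are 3 lines, with slopes 0, 1, ..., 2). Only the lines that attain the minimum somewhere contribute to roots; other lines are dominated. Here the surviving (envelope) indices are i = 2, i = 1, i = 0.
Intersections between consecutive envelope lines give the roots: for adjacent envelope indices i < j the intersection is x = (a_i − a_j) / (j − i). Reading off the sorted break points: {1, 7}.
Verification: at each break x_0, at least two indices attain the minimum of min_i(a_i + i · x_0).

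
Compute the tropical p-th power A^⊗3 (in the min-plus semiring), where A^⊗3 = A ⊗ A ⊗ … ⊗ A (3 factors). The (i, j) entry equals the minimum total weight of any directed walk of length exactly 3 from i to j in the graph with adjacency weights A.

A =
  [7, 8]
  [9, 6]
A^⊗3 =
  [21, 20]
  [21, 18]

Each entry (A^⊗3)_ij equals the minimum over all length-3 walks i = v_0 → v_1 → … → v_3 = j of Σ_t A[v_t][v_{t+1}]. For example, for (i, j) = (0, 1) we minimise over 4 possible intermediate vertex sequences; the minimum is 20, attained along the walk 0 → 1 → 1 → 1.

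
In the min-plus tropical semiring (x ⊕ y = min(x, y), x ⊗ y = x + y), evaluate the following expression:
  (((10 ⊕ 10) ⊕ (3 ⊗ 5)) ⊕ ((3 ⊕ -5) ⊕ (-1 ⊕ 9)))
(((10 ⊕ 10) ⊕ (3 ⊗ 5)) ⊕ ((3 ⊕ -5) ⊕ (-1 ⊕ 9))) = -5

Expand innermost to outermost. Recall ⊕ takes the minimum of its arguments and ⊗ takes their sum. Working out the expression (((10 ⊕ 10) ⊕ (3 ⊗ 5)) ⊕ ((3 ⊕ -5) ⊕ (-1 ⊕ 9))) gives -5.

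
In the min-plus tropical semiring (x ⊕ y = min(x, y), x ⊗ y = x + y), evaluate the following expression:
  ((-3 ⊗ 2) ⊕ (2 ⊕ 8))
((-3 ⊗ 2) ⊕ (2 ⊕ 8)) = -1

Expand innermost to outermost. Recall ⊕ takes the minimum of its arguments and ⊗ takes their sum. Working out the expression ((-3 ⊗ 2) ⊕ (2 ⊕ 8)) gives -1.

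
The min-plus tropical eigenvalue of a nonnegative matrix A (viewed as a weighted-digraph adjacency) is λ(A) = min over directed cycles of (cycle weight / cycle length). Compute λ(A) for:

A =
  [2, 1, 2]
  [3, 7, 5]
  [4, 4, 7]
λ(A) = 2

Enumerate directed cycles and compute their means (weight / length). Sample:
  cycle 0 → 0: weight = 2, length = 1, mean = 2/1 ≈ 2.000
  cycle 1 → 1: weight = 7, length = 1, mean = 7/1 ≈ 7.000
  cycle 2 → 2: weight = 7, length = 1, mean = 7/1 ≈ 7.000
  cycle 0 → 1 → 0: weight = 4, length = 2, mean = 4/2 ≈ 2.000
  cycle 0 → 2 → 0: weight = 6, length = 2, mean = 6/2 ≈ 3.000
  cycle 1 → 0 → 1: weight = 4, length = 2, mean = 4/2 ≈ 2.000
Minimum mean = 2.000, attained e.g. along the cycle 0 → 0 with weight 2 and length 1. So λ(A) = 2/1 = 2.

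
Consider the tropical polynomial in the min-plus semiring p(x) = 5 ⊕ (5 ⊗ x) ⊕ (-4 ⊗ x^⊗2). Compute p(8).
p(8) = 5

A tropical monomial a ⊗ x^⊗i evaluates to a + i · x. Evaluating each term at x = 8:
  Term 0 contributes 5 + 0 · 8 = 5
  Term 1 contributes 5 + 1 · 8 = 13
  Term 2 contributes -4 + 2 · 8 = 12
p(8) = ⊕ of these = min[5, 13, 12] = 5.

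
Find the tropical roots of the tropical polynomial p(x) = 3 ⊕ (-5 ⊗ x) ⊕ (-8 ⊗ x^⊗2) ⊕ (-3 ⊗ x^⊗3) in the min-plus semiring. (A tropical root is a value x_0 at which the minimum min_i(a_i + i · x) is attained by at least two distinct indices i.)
Roots: {-5, 3, 8}

Each tropical root is a break point of the lower envelope of the lines y = a_i + i · x (there are 4 lines, with slopes 0, 1, ..., 3). Only the lines that attain the minimum somewhere contribute to roots; other lines are dominated. Here the surviving (envelope) indices are i = 3, i = 2, i = 1, i = 0.
Intersections between consecutive envelope lines give the roots: for adjacent envelope indices i < j the intersection is x = (a_i − a_j) / (j − i). Reading off the sorted break points: {-5, 3, 8}.
Verification: at each break x_0, at least two indices attain the minimum of min_i(a_i + i · x_0).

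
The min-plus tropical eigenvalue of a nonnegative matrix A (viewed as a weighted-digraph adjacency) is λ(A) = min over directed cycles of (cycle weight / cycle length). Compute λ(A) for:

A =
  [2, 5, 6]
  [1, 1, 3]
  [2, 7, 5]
λ(A) = 1

Enumerate directed cycles and compute their means (weight / length). Sample:
  cycle 0 → 0: weight = 2, length = 1, mean = 2/1 ≈ 2.000
  cycle 1 → 1: weight = 1, length = 1, mean = 1/1 ≈ 1.000
  cycle 2 → 2: weight = 5, length = 1, mean = 5/1 ≈ 5.000
  cycle 0 → 1 → 0: weight = 6, length = 2, mean = 6/2 ≈ 3.000
  cycle 0 → 2 → 0: weight = 8, length = 2, mean = 8/2 ≈ 4.000
  cycle 1 → 0 → 1: weight = 6, length = 2, mean = 6/2 ≈ 3.000
Minimum mean = 1.000, attained e.g. along the cycle 1 → 1 with weight 1 and length 1. So λ(A) = 1/1 = 1.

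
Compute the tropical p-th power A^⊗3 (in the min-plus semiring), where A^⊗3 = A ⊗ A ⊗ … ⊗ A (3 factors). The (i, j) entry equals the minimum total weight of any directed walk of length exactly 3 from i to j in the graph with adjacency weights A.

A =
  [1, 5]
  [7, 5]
A^⊗3 =
  [3, 7]
  [9, 13]

Each entry (A^⊗3)_ij equals the minimum over all length-3 walks i = v_0 → v_1 → … → v_3 = j of Σ_t A[v_t][v_{t+1}]. For example, for (i, j) = (0, 1) we minimise over 4 possible intermediate vertex sequences; the minimum is 7, attained along the walk 0 → 0 → 0 → 1.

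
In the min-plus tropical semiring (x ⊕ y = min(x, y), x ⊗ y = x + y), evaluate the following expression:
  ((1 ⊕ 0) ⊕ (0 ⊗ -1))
((1 ⊕ 0) ⊕ (0 ⊗ -1)) = -1

Expand innermost to outermost. Recall ⊕ takes the minimum of its arguments and ⊗ takes their sum. Working out the expression ((1 ⊕ 0) ⊕ (0 ⊗ -1)) gives -1.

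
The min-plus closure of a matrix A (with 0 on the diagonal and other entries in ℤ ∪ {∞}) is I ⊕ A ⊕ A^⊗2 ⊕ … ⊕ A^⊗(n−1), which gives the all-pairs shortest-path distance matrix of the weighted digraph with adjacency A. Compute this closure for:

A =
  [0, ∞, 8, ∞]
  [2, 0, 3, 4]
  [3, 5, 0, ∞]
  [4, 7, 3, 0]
Closure =
  [0, 13, 8, 17]
  [2, 0, 3, 4]
  [3, 5, 0, 9]
  [4, 7, 3, 0]

This is the Floyd-Warshall all-pairs shortest-path computation. For each intermediate vertex k = 0, 1, …, 3, update dist[i][j] ← min(dist[i][j], dist[i][k] + dist[k][j]). The final matrix gives, for each (i, j), the minimum total weight of any directed path from i to j (possibly empty when i = j).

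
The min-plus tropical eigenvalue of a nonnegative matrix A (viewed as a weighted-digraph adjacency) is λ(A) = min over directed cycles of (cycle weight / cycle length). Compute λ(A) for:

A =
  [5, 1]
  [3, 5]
λ(A) = 2

Enumerate directed cycles and compute their means (weight / length). Sample:
  cycle 0 → 0: weight = 5, length = 1, mean = 5/1 ≈ 5.000
  cycle 1 → 1: weight = 5, length = 1, mean = 5/1 ≈ 5.000
  cycle 0 → 1 → 0: weight = 4, length = 2, mean = 4/2 ≈ 2.000
  cycle 1 → 0 → 1: weight = 4, length = 2, mean = 4/2 ≈ 2.000
Minimum mean = 2.000, attained e.g. along the cycle 0 → 1 → 0 with weight 4 and length 2. So λ(A) = 4/2 = 2.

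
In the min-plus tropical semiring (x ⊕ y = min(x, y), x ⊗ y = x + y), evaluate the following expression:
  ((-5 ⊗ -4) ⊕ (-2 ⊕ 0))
((-5 ⊗ -4) ⊕ (-2 ⊕ 0)) = -9

Expand innermost to outermost. Recall ⊕ takes the minimum of its arguments and ⊗ takes their sum. Working out the expression ((-5 ⊗ -4) ⊕ (-2 ⊕ 0)) gives -9.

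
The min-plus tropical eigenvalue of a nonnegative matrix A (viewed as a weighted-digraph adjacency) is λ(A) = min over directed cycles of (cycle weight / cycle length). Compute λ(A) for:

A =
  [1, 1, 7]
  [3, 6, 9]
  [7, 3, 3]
λ(A) = 1

Enumerate directed cycles and compute their means (weight / length). Sample:
  cycle 0 → 0: weight = 1, length = 1, mean = 1/1 ≈ 1.000
  cycle 1 → 1: weight = 6, length = 1, mean = 6/1 ≈ 6.000
  cycle 2 → 2: weight = 3, length = 1, mean = 3/1 ≈ 3.000
  cycle 0 → 1 → 0: weight = 4, length = 2, mean = 4/2 ≈ 2.000
  cycle 0 → 2 → 0: weight = 14, length = 2, mean = 14/2 ≈ 7.000
  cycle 1 → 0 → 1: weight = 4, length = 2, mean = 4/2 ≈ 2.000
Minimum mean = 1.000, attained e.g. along the cycle 0 → 0 with weight 1 and length 1. So λ(A) = 1/1 = 1.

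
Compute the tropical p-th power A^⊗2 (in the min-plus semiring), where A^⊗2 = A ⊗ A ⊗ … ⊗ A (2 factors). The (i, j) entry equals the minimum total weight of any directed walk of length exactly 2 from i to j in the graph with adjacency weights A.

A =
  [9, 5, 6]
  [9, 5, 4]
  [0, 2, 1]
A^⊗2 =
  [6, 8, 7]
  [4, 6, 5]
  [1, 3, 2]

Each entry (A^⊗2)_ij equals the minimum over all length-2 walks i = v_0 → v_1 → … → v_2 = j of Σ_t A[v_t][v_{t+1}]. For example, for (i, j) = (0, 2) we minimise over 3 possible intermediate vertex sequences; the minimum is 7, attained along the walk 0 → 2 → 2.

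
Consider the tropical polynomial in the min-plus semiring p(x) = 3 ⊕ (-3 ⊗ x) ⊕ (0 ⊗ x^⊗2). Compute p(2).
p(2) = -1

A tropical monomial a ⊗ x^⊗i evaluates to a + i · x. Evaluating each term at x = 2:
  Term 0 contributes 3 + 0 · 2 = 3
  Term 1 contributes -3 + 1 · 2 = -1
  Term 2 contributes 0 + 2 · 2 = 4
p(2) = ⊕ of these = min[3, -1, 4] = -1.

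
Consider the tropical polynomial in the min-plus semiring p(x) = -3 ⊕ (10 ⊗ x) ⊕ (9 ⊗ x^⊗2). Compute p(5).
p(5) = -3

A tropical monomial a ⊗ x^⊗i evaluates to a + i · x. Evaluating each term at x = 5:
  Term 0 contributes -3 + 0 · 5 = -3
  Term 1 contributes 10 + 1 · 5 = 15
  Term 2 contributes 9 + 2 · 5 = 19
p(5) = ⊕ of these = min[-3, 15, 19] = -3.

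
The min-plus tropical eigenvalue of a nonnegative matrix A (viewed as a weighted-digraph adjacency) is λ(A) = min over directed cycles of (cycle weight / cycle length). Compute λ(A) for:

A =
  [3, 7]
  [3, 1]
λ(A) = 1

Enumerate directed cycles and compute their means (weight / length). Sample:
  cycle 0 → 0: weight = 3, length = 1, mean = 3/1 ≈ 3.000
  cycle 1 → 1: weight = 1, length = 1, mean = 1/1 ≈ 1.000
  cycle 0 → 1 → 0: weight = 10, length = 2, mean = 10/2 ≈ 5.000
  cycle 1 → 0 → 1: weight = 10, length = 2, mean = 10/2 ≈ 5.000
Minimum mean = 1.000, attained e.g. along the cycle 1 → 1 with weight 1 and length 1. So λ(A) = 1/1 = 1.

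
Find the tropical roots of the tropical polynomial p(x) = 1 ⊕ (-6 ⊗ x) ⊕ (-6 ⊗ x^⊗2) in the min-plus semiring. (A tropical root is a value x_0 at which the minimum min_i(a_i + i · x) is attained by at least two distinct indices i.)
Roots: {0, 7}

Each tropical root is a break point of the lower envelope of the lines y = a_i + i · x (there are 3 lines, with slopes 0, 1, ..., 2). Only the lines that attain the minimum somewhere contribute to roots; other lines are dominated. Here the surviving (envelope) indices are i = 2, i = 1, i = 0.
Intersections between consecutive envelope lines give the roots: for adjacent envelope indices i < j the intersection is x = (a_i − a_j) / (j − i). Reading off the sorted break points: {0, 7}.
Verification: at each break x_0, at least two indices attain the minimum of min_i(a_i + i · x_0).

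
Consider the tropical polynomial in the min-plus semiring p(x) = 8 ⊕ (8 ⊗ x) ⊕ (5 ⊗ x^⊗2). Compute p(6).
p(6) = 8

A tropical monomial a ⊗ x^⊗i evaluates to a + i · x. Evaluating each term at x = 6:
  Term 0 contributes 8 + 0 · 6 = 8
  Term 1 contributes 8 + 1 · 6 = 14
  Term 2 contributes 5 + 2 · 6 = 17
p(6) = ⊕ of these = min[8, 14, 17] = 8.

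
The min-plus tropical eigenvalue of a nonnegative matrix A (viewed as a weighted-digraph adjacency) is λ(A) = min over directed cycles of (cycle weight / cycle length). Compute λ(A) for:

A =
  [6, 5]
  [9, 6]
λ(A) = 6

Enumerate directed cycles and compute their means (weight / length). Sample:
  cycle 0 → 0: weight = 6, length = 1, mean = 6/1 ≈ 6.000
  cycle 1 → 1: weight = 6, length = 1, mean = 6/1 ≈ 6.000
  cycle 0 → 1 → 0: weight = 14, length = 2, mean = 14/2 ≈ 7.000
  cycle 1 → 0 → 1: weight = 14, length = 2, mean = 14/2 ≈ 7.000
Minimum mean = 6.000, attained e.g. along the cycle 0 → 0 with weight 6 and length 1. So λ(A) = 6/1 = 6.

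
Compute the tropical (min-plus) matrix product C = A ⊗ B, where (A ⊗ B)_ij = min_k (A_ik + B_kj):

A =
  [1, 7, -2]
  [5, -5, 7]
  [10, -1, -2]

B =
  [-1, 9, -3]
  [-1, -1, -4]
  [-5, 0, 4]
A ⊗ B =
  [-7, -2, -2]
  [-6, -6, -9]
  [-7, -2, -5]

Apply the min-plus product entry-by-entry:
  C[0][0] = min over k of (A[0][0] + B[0][0] = 1 + -1 = 0, A[0][1] + B[1][0] = 7 + -1 = 6, A[0][2] + B[2][0] = -2 + -5 = -7) = -7 (attained at k = 2)
  C[0][1] = min over k of (A[0][0] + B[0][1] = 1 + 9 = 10, A[0][1] + B[1][1] = 7 + -1 = 6, A[0][2] + B[2][1] = -2 + 0 = -2) = -2 (attained at k = 2)
  C[0][2] = min over k of (A[0][0] + B[0][2] = 1 + -3 = -2, A[0][1] + B[1][2] = 7 + -4 = 3, A[0][2] + B[2][2] = -2 + 4 = 2) = -2 (attained at k = 0)
  C[1][0] = min over k of (A[1][0] + B[0][0] = 5 + -1 = 4, A[1][1] + B[1][0] = -5 + -1 = -6, A[1][2] + B[2][0] = 7 + -5 = 2) = -6 (attained at k = 1)
  C[1][1] = min over k of (A[1][0] + B[0][1] = 5 + 9 = 14, A[1][1] + B[1][1] = -5 + -1 = -6, A[1][2] + B[2][1] = 7 + 0 = 7) = -6 (attained at k = 1)
  C[1][2] = min over k of (A[1][0] + B[0][2] = 5 + -3 = 2, A[1][1] + B[1][2] = -5 + -4 = -9, A[1][2] + B[2][2] = 7 + 4 = 11) = -9 (attained at k = 1)
  C[2][0] = min over k of (A[2][0] + B[0][0] = 10 + -1 = 9, A[2][1] + B[1][0] = -1 + -1 = -2, A[2][2] + B[2][0] = -2 + -5 = -7) = -7 (attained at k = 2)
  C[2][1] = min over k of (A[2][0] + B[0][1] = 10 + 9 = 19, A[2][1] + B[1][1] = -1 + -1 = -2, A[2][2] + B[2][1] = -2 + 0 = -2) = -2 (attained at k = 1)
  C[2][2] = min over k of (A[2][0] + B[0][2] = 10 + -3 = 7, A[2][1] + B[1][2] = -1 + -4 = -5, A[2][2] + B[2][2] = -2 + 4 = 2) = -5 (attained at k = 1)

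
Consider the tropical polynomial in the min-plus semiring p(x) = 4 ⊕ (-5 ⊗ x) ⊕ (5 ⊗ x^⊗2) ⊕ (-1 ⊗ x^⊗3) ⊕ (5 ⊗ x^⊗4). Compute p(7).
p(7) = 2

A tropical monomial a ⊗ x^⊗i evaluates to a + i · x. Evaluating each term at x = 7:
  Term 0 contributes 4 + 0 · 7 = 4
  Term 1 contributes -5 + 1 · 7 = 2
  Term 2 contributes 5 + 2 · 7 = 19
  Term 3 contributes -1 + 3 · 7 = 20
  Term 4 contributes 5 + 4 · 7 = 33
p(7) = ⊕ of these = min[4, 2, 19, 20, 33] = 2.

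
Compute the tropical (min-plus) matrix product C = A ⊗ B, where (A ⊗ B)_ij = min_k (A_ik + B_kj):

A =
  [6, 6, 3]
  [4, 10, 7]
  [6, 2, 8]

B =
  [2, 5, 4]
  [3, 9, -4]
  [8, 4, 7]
A ⊗ B =
  [8, 7, 2]
  [6, 9, 6]
  [5, 11, -2]

Apply the min-plus product entry-by-entry:
  C[0][0] = min over k of (A[0][0] + B[0][0] = 6 + 2 = 8, A[0][1] + B[1][0] = 6 + 3 = 9, A[0][2] + B[2][0] = 3 + 8 = 11) = 8 (attained at k = 0)
  C[0][1] = min over k of (A[0][0] + B[0][1] = 6 + 5 = 11, A[0][1] + B[1][1] = 6 + 9 = 15, A[0][2] + B[2][1] = 3 + 4 = 7) = 7 (attained at k = 2)
  C[0][2] = min over k of (A[0][0] + B[0][2] = 6 + 4 = 10, A[0][1] + B[1][2] = 6 + -4 = 2, A[0][2] + B[2][2] = 3 + 7 = 10) = 2 (attained at k = 1)
  C[1][0] = min over k of (A[1][0] + B[0][0] = 4 + 2 = 6, A[1][1] + B[1][0] = 10 + 3 = 13, A[1][2] + B[2][0] = 7 + 8 = 15) = 6 (attained at k = 0)
  C[1][1] = min over k of (A[1][0] + B[0][1] = 4 + 5 = 9, A[1][1] + B[1][1] = 10 + 9 = 19, A[1][2] + B[2][1] = 7 + 4 = 11) = 9 (attained at k = 0)
  C[1][2] = min over k of (A[1][0] + B[0][2] = 4 + 4 = 8, A[1][1] + B[1][2] = 10 + -4 = 6, A[1][2] + B[2][2] = 7 + 7 = 14) = 6 (attained at k = 1)
  C[2][0] = min over k of (A[2][0] + B[0][0] = 6 + 2 = 8, A[2][1] + B[1][0] = 2 + 3 = 5, A[2][2] + B[2][0] = 8 + 8 = 16) = 5 (attained at k = 1)
  C[2][1] = min over k of (A[2][0] + B[0][1] = 6 + 5 = 11, A[2][1] + B[1][1] = 2 + 9 = 11, A[2][2] + B[2][1] = 8 + 4 = 12) = 11 (attained at k = 0)
  C[2][2] = min over k of (A[2][0] + B[0][2] = 6 + 4 = 10, A[2][1] + B[1][2] = 2 + -4 = -2, A[2][2] + B[2][2] = 8 + 7 = 15) = -2 (attained at k = 1)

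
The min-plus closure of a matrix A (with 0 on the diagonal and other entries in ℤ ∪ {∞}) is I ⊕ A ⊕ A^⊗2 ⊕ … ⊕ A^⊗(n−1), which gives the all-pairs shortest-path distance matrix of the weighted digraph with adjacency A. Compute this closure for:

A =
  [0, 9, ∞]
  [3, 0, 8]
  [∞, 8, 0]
Closure =
  [0, 9, 17]
  [3, 0, 8]
  [11, 8, 0]

This is the Floyd-Warshall all-pairs shortest-path computation. For each intermediate vertex k = 0, 1, …, 2, update dist[i][j] ← min(dist[i][j], dist[i][k] + dist[k][j]). The final matrix gives, for each (i, j), the minimum total weight of any directed path from i to j (possibly empty when i = j).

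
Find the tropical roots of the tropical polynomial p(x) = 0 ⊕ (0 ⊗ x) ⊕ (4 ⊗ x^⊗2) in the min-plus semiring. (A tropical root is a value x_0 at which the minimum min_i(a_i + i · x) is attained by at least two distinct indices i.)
Roots: {-4, 0}

Each tropical root is a break point of the lower envelope of the lines y = a_i + i · x (there are 3 lines, with slopes 0, 1, ..., 2). Only the lines that attain the minimum somewhere contribute to roots; other lines are dominated. Here the surviving (envelope) indices are i = 2, i = 1, i = 0.
Intersections between consecutive envelope lines give the roots: for adjacent envelope indices i < j the intersection is x = (a_i − a_j) / (j − i). Reading off the sorted break points: {-4, 0}.
Verification: at each break x_0, at least two indices attain the minimum of min_i(a_i + i · x_0).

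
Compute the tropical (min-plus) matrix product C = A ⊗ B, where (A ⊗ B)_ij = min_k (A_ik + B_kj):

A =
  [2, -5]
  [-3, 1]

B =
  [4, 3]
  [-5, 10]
A ⊗ B =
  [-10, 5]
  [-4, 0]

Apply the min-plus product entry-by-entry:
  C[0][0] = min over k of (A[0][0] + B[0][0] = 2 + 4 = 6, A[0][1] + B[1][0] = -5 + -5 = -10) = -10 (attained at k = 1)
  C[0][1] = min over k of (A[0][0] + B[0][1] = 2 + 3 = 5, A[0][1] + B[1][1] = -5 + 10 = 5) = 5 (attained at k = 0)
  C[1][0] = min over k of (A[1][0] + B[0][0] = -3 + 4 = 1, A[1][1] + B[1][0] = 1 + -5 = -4) = -4 (attained at k = 1)
  C[1][1] = min over k of (A[1][0] + B[0][1] = -3 + 3 = 0, A[1][1] + B[1][1] = 1 + 10 = 11) = 0 (attained at k = 0)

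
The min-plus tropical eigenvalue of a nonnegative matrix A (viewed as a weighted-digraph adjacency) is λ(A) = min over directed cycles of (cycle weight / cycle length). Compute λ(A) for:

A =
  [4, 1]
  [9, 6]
λ(A) = 4

Enumerate directed cycles and compute their means (weight / length). Sample:
  cycle 0 → 0: weight = 4, length = 1, mean = 4/1 ≈ 4.000
  cycle 1 → 1: weight = 6, length = 1, mean = 6/1 ≈ 6.000
  cycle 0 → 1 → 0: weight = 10, length = 2, mean = 10/2 ≈ 5.000
  cycle 1 → 0 → 1: weight = 10, length = 2, mean = 10/2 ≈ 5.000
Minimum mean = 4.000, attained e.g. along the cycle 0 → 0 with weight 4 and length 1. So λ(A) = 4/1 = 4.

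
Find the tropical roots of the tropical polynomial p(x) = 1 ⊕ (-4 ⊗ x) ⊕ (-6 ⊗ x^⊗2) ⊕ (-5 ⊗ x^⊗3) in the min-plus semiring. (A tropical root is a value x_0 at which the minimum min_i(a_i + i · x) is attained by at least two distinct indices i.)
Roots: {-1, 2, 5}

Each tropical root is a break point of the lower envelope of the lines y = a_i + i · x (there are 4 lines, with slopes 0, 1, ..., 3). Only the lines that attain the minimum somewhere contribute to roots; other lines are dominated. Here the surviving (envelope) indices are i = 3, i = 2, i = 1, i = 0.
Intersections between consecutive envelope lines give the roots: for adjacent envelope indices i < j the intersection is x = (a_i − a_j) / (j − i). Reading off the sorted break points: {-1, 2, 5}.
Verification: at each break x_0, at least two indices attain the minimum of min_i(a_i + i · x_0).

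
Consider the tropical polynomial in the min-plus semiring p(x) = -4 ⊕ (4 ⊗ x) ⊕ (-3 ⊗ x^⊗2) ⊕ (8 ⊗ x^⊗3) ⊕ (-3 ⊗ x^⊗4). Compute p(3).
p(3) = -4

A tropical monomial a ⊗ x^⊗i evaluates to a + i · x. Evaluating each term at x = 3:
  Term 0 contributes -4 + 0 · 3 = -4
  Term 1 contributes 4 + 1 · 3 = 7
  Term 2 contributes -3 + 2 · 3 = 3
  Term 3 contributes 8 + 3 · 3 = 17
  Term 4 contributes -3 + 4 · 3 = 9
p(3) = ⊕ of these = min[-4, 7, 3, 17, 9] = -4.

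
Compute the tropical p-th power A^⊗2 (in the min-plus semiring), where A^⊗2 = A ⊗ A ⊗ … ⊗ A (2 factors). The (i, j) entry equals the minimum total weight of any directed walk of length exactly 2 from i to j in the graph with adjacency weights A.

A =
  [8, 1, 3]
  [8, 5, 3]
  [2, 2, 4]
A^⊗2 =
  [5, 5, 4]
  [5, 5, 7]
  [6, 3, 5]

Each entry (A^⊗2)_ij equals the minimum over all length-2 walks i = v_0 → v_1 → … → v_2 = j of Σ_t A[v_t][v_{t+1}]. For example, for (i, j) = (0, 2) we minimise over 3 possible intermediate vertex sequences; the minimum is 4, attained along the walk 0 → 1 → 2.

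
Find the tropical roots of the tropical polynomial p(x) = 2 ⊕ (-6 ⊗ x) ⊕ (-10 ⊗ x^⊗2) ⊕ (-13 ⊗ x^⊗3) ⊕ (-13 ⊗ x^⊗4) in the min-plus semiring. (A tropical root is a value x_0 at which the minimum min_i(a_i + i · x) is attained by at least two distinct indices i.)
Roots: {0, 3, 4, 8}

Each tropical root is a break point of the lower envelope of the lines y = a_i + i · x (there are 5 lines, with slopes 0, 1, ..., 4). Only the lines that attain the minimum somewhere contribute to roots; other lines are dominated. Here the surviving (envelope) indices are i = 4, i = 3, i = 2, i = 1, i = 0.
Intersections between consecutive envelope lines give the roots: for adjacent envelope indices i < j the intersection is x = (a_i − a_j) / (j − i). Reading off the sorted break points: {0, 3, 4, 8}.
Verification: at each break x_0, at least two indices attain the minimum of min_i(a_i + i · x_0).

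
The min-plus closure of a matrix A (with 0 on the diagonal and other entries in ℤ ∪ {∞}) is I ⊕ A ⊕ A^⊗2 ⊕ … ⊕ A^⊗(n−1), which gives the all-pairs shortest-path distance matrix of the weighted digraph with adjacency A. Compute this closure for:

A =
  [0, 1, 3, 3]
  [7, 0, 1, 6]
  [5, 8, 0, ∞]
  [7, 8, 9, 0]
Closure =
  [0, 1, 2, 3]
  [6, 0, 1, 6]
  [5, 6, 0, 8]
  [7, 8, 9, 0]

This is the Floyd-Warshall all-pairs shortest-path computation. For each intermediate vertex k = 0, 1, …, 3, update dist[i][j] ← min(dist[i][j], dist[i][k] + dist[k][j]). The final matrix gives, for each (i, j), the minimum total weight of any directed path from i to j (possibly empty when i = j).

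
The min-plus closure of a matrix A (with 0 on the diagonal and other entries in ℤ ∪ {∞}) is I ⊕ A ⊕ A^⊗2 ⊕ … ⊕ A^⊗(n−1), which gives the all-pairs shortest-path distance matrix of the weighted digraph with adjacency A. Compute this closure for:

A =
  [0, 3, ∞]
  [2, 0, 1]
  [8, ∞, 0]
Closure =
  [0, 3, 4]
  [2, 0, 1]
  [8, 11, 0]

This is the Floyd-Warshall all-pairs shortest-path computation. For each intermediate vertex k = 0, 1, …, 2, update dist[i][j] ← min(dist[i][j], dist[i][k] + dist[k][j]). The final matrix gives, for each (i, j), the minimum total weight of any directed path from i to j (possibly empty when i = j).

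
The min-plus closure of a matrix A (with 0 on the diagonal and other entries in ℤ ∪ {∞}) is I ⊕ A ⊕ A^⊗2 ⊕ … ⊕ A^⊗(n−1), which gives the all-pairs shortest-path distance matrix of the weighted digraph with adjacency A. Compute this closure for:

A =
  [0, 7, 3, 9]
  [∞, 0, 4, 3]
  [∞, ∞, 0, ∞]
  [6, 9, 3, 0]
Closure =
  [0, 7, 3, 9]
  [9, 0, 4, 3]
  [∞, ∞, 0, ∞]
  [6, 9, 3, 0]

This is the Floyd-Warshall all-pairs shortest-path computation. For each intermediate vertex k = 0, 1, …, 3, update dist[i][j] ← min(dist[i][j], dist[i][k] + dist[k][j]). The final matrix gives, for each (i, j), the minimum total weight of any directed path from i to j (possibly empty when i = j).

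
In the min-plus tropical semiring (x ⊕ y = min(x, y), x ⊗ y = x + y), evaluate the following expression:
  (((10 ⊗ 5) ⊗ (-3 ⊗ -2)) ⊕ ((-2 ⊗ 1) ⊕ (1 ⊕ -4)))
(((10 ⊗ 5) ⊗ (-3 ⊗ -2)) ⊕ ((-2 ⊗ 1) ⊕ (1 ⊕ -4))) = -4

Expand innermost to outermost. Recall ⊕ takes the minimum of its arguments and ⊗ takes their sum. Working out the expression (((10 ⊗ 5) ⊗ (-3 ⊗ -2)) ⊕ ((-2 ⊗ 1) ⊕ (1 ⊕ -4))) gives -4.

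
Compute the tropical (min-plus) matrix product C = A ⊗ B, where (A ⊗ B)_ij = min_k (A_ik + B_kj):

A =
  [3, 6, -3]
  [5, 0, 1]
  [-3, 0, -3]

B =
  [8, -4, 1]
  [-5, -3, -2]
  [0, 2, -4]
A ⊗ B =
  [-3, -1, -7]
  [-5, -3, -3]
  [-5, -7, -7]

Apply the min-plus product entry-by-entry:
  C[0][0] = min over k of (A[0][0] + B[0][0] = 3 + 8 = 11, A[0][1] + B[1][0] = 6 + -5 = 1, A[0][2] + B[2][0] = -3 + 0 = -3) = -3 (attained at k = 2)
  C[0][1] = min over k of (A[0][0] + B[0][1] = 3 + -4 = -1, A[0][1] + B[1][1] = 6 + -3 = 3, A[0][2] + B[2][1] = -3 + 2 = -1) = -1 (attained at k = 0)
  C[0][2] = min over k of (A[0][0] + B[0][2] = 3 + 1 = 4, A[0][1] + B[1][2] = 6 + -2 = 4, A[0][2] + B[2][2] = -3 + -4 = -7) = -7 (attained at k = 2)
  C[1][0] = min over k of (A[1][0] + B[0][0] = 5 + 8 = 13, A[1][1] + B[1][0] = 0 + -5 = -5, A[1][2] + B[2][0] = 1 + 0 = 1) = -5 (attained at k = 1)
  C[1][1] = min over k of (A[1][0] + B[0][1] = 5 + -4 = 1, A[1][1] + B[1][1] = 0 + -3 = -3, A[1][2] + B[2][1] = 1 + 2 = 3) = -3 (attained at k = 1)
  C[1][2] = min over k of (A[1][0] + B[0][2] = 5 + 1 = 6, A[1][1] + B[1][2] = 0 + -2 = -2, A[1][2] + B[2][2] = 1 + -4 = -3) = -3 (attained at k = 2)
  C[2][0] = min over k of (A[2][0] + B[0][0] = -3 + 8 = 5, A[2][1] + B[1][0] = 0 + -5 = -5, A[2][2] + B[2][0] = -3 + 0 = -3) = -5 (attained at k = 1)
  C[2][1] = min over k of (A[2][0] + B[0][1] = -3 + -4 = -7, A[2][1] + B[1][1] = 0 + -3 = -3, A[2][2] + B[2][1] = -3 + 2 = -1) = -7 (attained at k = 0)
  C[2][2] = min over k of (A[2][0] + B[0][2] = -3 + 1 = -2, A[2][1] + B[1][2] = 0 + -2 = -2, A[2][2] + B[2][2] = -3 + -4 = -7) = -7 (attained at k = 2)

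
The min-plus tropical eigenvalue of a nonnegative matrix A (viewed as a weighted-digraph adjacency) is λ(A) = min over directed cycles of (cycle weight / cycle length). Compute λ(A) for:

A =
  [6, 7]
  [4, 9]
λ(A) = 11/2

Enumerate directed cycles and compute their means (weight / length). Sample:
  cycle 0 → 0: weight = 6, length = 1, mean = 6/1 ≈ 6.000
  cycle 1 → 1: weight = 9, length = 1, mean = 9/1 ≈ 9.000
  cycle 0 → 1 → 0: weight = 11, length = 2, mean = 11/2 ≈ 5.500
  cycle 1 → 0 → 1: weight = 11, length = 2, mean = 11/2 ≈ 5.500
Minimum mean = 5.500, attained e.g. along the cycle 0 → 1 → 0 with weight 11 and length 2. So λ(A) = 11/2 = 11/2.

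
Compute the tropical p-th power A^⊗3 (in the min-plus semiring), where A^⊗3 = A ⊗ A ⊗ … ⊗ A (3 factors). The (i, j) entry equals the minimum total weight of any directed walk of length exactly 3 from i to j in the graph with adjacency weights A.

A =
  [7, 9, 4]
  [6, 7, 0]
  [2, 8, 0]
A^⊗3 =
  [6, 12, 4]
  [2, 8, 0]
  [2, 8, 0]

Each entry (A^⊗3)_ij equals the minimum over all length-3 walks i = v_0 → v_1 → … → v_3 = j of Σ_t A[v_t][v_{t+1}]. For example, for (i, j) = (0, 2) we minimise over 9 possible intermediate vertex sequences; the minimum is 4, attained along the walk 0 → 2 → 2 → 2.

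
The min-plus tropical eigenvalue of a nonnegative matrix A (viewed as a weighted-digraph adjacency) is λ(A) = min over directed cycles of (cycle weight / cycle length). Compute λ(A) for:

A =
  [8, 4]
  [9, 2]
λ(A) = 2

Enumerate directed cycles and compute their means (weight / length). Sample:
  cycle 0 → 0: weight = 8, length = 1, mean = 8/1 ≈ 8.000
  cycle 1 → 1: weight = 2, length = 1, mean = 2/1 ≈ 2.000
  cycle 0 → 1 → 0: weight = 13, length = 2, mean = 13/2 ≈ 6.500
  cycle 1 → 0 → 1: weight = 13, length = 2, mean = 13/2 ≈ 6.500
Minimum mean = 2.000, attained e.g. along the cycle 1 → 1 with weight 2 and length 1. So λ(A) = 2/1 = 2.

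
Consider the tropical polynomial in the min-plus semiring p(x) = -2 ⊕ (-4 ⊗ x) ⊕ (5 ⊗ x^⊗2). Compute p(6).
p(6) = -2

A tropical monomial a ⊗ x^⊗i evaluates to a + i · x. Evaluating each term at x = 6:
  Term 0 contributes -2 + 0 · 6 = -2
  Term 1 contributes -4 + 1 · 6 = 2
  Term 2 contributes 5 + 2 · 6 = 17
p(6) = ⊕ of these = min[-2, 2, 17] = -2.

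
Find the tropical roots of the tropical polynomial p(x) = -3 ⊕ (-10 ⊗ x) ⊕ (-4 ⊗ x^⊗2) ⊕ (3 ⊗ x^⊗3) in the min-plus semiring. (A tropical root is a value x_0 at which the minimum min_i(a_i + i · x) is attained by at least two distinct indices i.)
Roots: {-7, -6, 7}

Each tropical root is a break point of the lower envelope of the lines y = a_i + i · x (there are 4 lines, with slopes 0, 1, ..., 3). Only the lines that attain the minimum somewhere contribute to roots; other lines are dominated. Here the surviving (envelope) indices are i = 3, i = 2, i = 1, i = 0.
Intersections between consecutive envelope lines give the roots: for adjacent envelope indices i < j the intersection is x = (a_i − a_j) / (j − i). Reading off the sorted break points: {-7, -6, 7}.
Verification: at each break x_0, at least two indices attain the minimum of min_i(a_i + i · x_0).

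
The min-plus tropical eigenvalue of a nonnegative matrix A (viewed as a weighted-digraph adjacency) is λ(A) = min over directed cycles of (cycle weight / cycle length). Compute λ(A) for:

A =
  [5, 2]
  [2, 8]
λ(A) = 2

Enumerate directed cycles and compute their means (weight / length). Sample:
  cycle 0 → 0: weight = 5, length = 1, mean = 5/1 ≈ 5.000
  cycle 1 → 1: weight = 8, length = 1, mean = 8/1 ≈ 8.000
  cycle 0 → 1 → 0: weight = 4, length = 2, mean = 4/2 ≈ 2.000
  cycle 1 → 0 → 1: weight = 4, length = 2, mean = 4/2 ≈ 2.000
Minimum mean = 2.000, attained e.g. along the cycle 0 → 1 → 0 with weight 4 and length 2. So λ(A) = 4/2 = 2.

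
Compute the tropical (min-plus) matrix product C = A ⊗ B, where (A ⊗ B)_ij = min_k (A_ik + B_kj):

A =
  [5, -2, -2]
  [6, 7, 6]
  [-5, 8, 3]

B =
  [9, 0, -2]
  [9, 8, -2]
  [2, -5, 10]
A ⊗ B =
  [0, -7, -4]
  [8, 1, 4]
  [4, -5, -7]

Apply the min-plus product entry-by-entry:
  C[0][0] = min over k of (A[0][0] + B[0][0] = 5 + 9 = 14, A[0][1] + B[1][0] = -2 + 9 = 7, A[0][2] + B[2][0] = -2 + 2 = 0) = 0 (attained at k = 2)
  C[0][1] = min over k of (A[0][0] + B[0][1] = 5 + 0 = 5, A[0][1] + B[1][1] = -2 + 8 = 6, A[0][2] + B[2][1] = -2 + -5 = -7) = -7 (attained at k = 2)
  C[0][2] = min over k of (A[0][0] + B[0][2] = 5 + -2 = 3, A[0][1] + B[1][2] = -2 + -2 = -4, A[0][2] + B[2][2] = -2 + 10 = 8) = -4 (attained at k = 1)
  C[1][0] = min over k of (A[1][0] + B[0][0] = 6 + 9 = 15, A[1][1] + B[1][0] = 7 + 9 = 16, A[1][2] + B[2][0] = 6 + 2 = 8) = 8 (attained at k = 2)
  C[1][1] = min over k of (A[1][0] + B[0][1] = 6 + 0 = 6, A[1][1] + B[1][1] = 7 + 8 = 15, A[1][2] + B[2][1] = 6 + -5 = 1) = 1 (attained at k = 2)
  C[1][2] = min over k of (A[1][0] + B[0][2] = 6 + -2 = 4, A[1][1] + B[1][2] = 7 + -2 = 5, A[1][2] + B[2][2] = 6 + 10 = 16) = 4 (attained at k = 0)
  C[2][0] = min over k of (A[2][0] + B[0][0] = -5 + 9 = 4, A[2][1] + B[1][0] = 8 + 9 = 17, A[2][2] + B[2][0] = 3 + 2 = 5) = 4 (attained at k = 0)
  C[2][1] = min over k of (A[2][0] + B[0][1] = -5 + 0 = -5, A[2][1] + B[1][1] = 8 + 8 = 16, A[2][2] + B[2][1] = 3 + -5 = -2) = -5 (attained at k = 0)
  C[2][2] = min over k of (A[2][0] + B[0][2] = -5 + -2 = -7, A[2][1] + B[1][2] = 8 + -2 = 6, A[2][2] + B[2][2] = 3 + 10 = 13) = -7 (attained at k = 0)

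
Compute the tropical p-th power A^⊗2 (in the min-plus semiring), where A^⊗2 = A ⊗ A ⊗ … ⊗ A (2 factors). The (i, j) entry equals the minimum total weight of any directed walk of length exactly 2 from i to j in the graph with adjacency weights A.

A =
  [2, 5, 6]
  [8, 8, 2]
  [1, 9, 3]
A^⊗2 =
  [4, 7, 7]
  [3, 11, 5]
  [3, 6, 6]

Each entry (A^⊗2)_ij equals the minimum over all length-2 walks i = v_0 → v_1 → … → v_2 = j of Σ_t A[v_t][v_{t+1}]. For example, for (i, j) = (0, 2) we minimise over 3 possible intermediate vertex sequences; the minimum is 7, attained along the walk 0 → 1 → 2.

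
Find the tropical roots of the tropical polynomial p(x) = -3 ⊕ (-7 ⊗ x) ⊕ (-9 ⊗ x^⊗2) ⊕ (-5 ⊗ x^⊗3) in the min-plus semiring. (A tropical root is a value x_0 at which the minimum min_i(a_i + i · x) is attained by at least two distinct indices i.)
Roots: {-4, 2, 4}

Each tropical root is a break point of the lower envelope of the lines y = a_i + i · x (there are 4 lines, with slopes 0, 1, ..., 3). Only the lines that attain the minimum somewhere contribute to roots; other lines are dominated. Here the surviving (envelope) indices are i = 3, i = 2, i = 1, i = 0.
Intersections between consecutive envelope lines give the roots: for adjacent envelope indices i < j the intersection is x = (a_i − a_j) / (j − i). Reading off the sorted break points: {-4, 2, 4}.
Verification: at each break x_0, at least two indices attain the minimum of min_i(a_i + i · x_0).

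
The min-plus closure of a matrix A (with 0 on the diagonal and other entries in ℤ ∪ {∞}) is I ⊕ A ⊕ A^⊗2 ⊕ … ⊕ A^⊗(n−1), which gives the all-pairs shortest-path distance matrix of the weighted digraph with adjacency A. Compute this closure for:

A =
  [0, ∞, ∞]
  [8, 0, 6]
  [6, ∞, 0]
Closure =
  [0, ∞, ∞]
  [8, 0, 6]
  [6, ∞, 0]

This is the Floyd-Warshall all-pairs shortest-path computation. For each intermediate vertex k = 0, 1, …, 2, update dist[i][j] ← min(dist[i][j], dist[i][k] + dist[k][j]). The final matrix gives, for each (i, j), the minimum total weight of any directed path from i to j (possibly empty when i = j).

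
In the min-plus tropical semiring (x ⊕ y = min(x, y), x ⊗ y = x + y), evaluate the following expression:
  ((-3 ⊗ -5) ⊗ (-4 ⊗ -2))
((-3 ⊗ -5) ⊗ (-4 ⊗ -2)) = -14

Expand innermost to outermost. Recall ⊕ takes the minimum of its arguments and ⊗ takes their sum. Working out the expression ((-3 ⊗ -5) ⊗ (-4 ⊗ -2)) gives -14.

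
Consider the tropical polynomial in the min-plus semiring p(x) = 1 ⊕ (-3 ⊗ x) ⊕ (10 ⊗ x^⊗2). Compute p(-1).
p(-1) = -4

A tropical monomial a ⊗ x^⊗i evaluates to a + i · x. Evaluating each term at x = -1:
  Term 0 contributes 1 + 0 · -1 = 1
  Term 1 contributes -3 + 1 · -1 = -4
  Term 2 contributes 10 + 2 · -1 = 8
p(-1) = ⊕ of these = min[1, -4, 8] = -4.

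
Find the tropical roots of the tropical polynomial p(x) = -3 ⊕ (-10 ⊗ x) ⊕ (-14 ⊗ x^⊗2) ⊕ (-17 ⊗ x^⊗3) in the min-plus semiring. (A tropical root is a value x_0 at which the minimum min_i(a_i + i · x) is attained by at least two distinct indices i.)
Roots: {3, 4, 7}

Each tropical root is a break point of the lower envelope of the lines y = a_i + i · x (there are 4 lines, with slopes 0, 1, ..., 3). Only the lines that attain the minimum somewhere contribute to roots; other lines are dominated. Here the surviving (envelope) indices are i = 3, i = 2, i = 1, i = 0.
Intersections between consecutive envelope lines give the roots: for adjacent envelope indices i < j the intersection is x = (a_i − a_j) / (j − i). Reading off the sorted break points: {3, 4, 7}.
Verification: at each break x_0, at least two indices attain the minimum of min_i(a_i + i · x_0).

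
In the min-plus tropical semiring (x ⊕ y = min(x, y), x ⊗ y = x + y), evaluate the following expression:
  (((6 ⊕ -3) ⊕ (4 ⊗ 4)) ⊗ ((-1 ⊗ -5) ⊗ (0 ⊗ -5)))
(((6 ⊕ -3) ⊕ (4 ⊗ 4)) ⊗ ((-1 ⊗ -5) ⊗ (0 ⊗ -5))) = -14

Expand innermost to outermost. Recall ⊕ takes the minimum of its arguments and ⊗ takes their sum. Working out the expression (((6 ⊕ -3) ⊕ (4 ⊗ 4)) ⊗ ((-1 ⊗ -5) ⊗ (0 ⊗ -5))) gives -14.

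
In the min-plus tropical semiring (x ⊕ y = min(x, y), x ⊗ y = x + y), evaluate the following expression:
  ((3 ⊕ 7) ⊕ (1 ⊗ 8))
((3 ⊕ 7) ⊕ (1 ⊗ 8)) = 3

Expand innermost to outermost. Recall ⊕ takes the minimum of its arguments and ⊗ takes their sum. Working out the expression ((3 ⊕ 7) ⊕ (1 ⊗ 8)) gives 3.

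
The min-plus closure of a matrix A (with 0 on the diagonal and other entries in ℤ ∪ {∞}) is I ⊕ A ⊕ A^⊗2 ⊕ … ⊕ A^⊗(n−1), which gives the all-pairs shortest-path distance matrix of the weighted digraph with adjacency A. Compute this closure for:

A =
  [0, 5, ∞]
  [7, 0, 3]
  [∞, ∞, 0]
Closure =
  [0, 5, 8]
  [7, 0, 3]
  [∞, ∞, 0]

This is the Floyd-Warshall all-pairs shortest-path computation. For each intermediate vertex k = 0, 1, …, 2, update dist[i][j] ← min(dist[i][j], dist[i][k] + dist[k][j]). The final matrix gives, for each (i, j), the minimum total weight of any directed path from i to j (possibly empty when i = j).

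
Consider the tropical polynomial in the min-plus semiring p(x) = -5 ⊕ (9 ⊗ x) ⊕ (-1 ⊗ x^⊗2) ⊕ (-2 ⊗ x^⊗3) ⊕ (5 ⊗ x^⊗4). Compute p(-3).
p(-3) = -11

A tropical monomial a ⊗ x^⊗i evaluates to a + i · x. Evaluating each term at x = -3:
  Term 0 contributes -5 + 0 · -3 = -5
  Term 1 contributes 9 + 1 · -3 = 6
  Term 2 contributes -1 + 2 · -3 = -7
  Term 3 contributes -2 + 3 · -3 = -11
  Term 4 contributes 5 + 4 · -3 = -7
p(-3) = ⊕ of these = min[-5, 6, -7, -11, -7] = -11.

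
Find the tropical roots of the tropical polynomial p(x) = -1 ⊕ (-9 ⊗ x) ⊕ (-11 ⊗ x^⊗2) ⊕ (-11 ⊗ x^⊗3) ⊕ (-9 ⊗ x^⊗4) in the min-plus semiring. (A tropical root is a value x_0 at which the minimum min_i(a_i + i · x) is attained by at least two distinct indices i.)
Roots: {-2, 0, 2, 8}

Each tropical root is a break point of the lower envelope of the lines y = a_i + i · x (there are 5 lines, with slopes 0, 1, ..., 4). Only the lines that attain the minimum somewhere contribute to roots; other lines are dominated. Here the surviving (envelope) indices are i = 4, i = 3, i = 2, i = 1, i = 0.
Intersections between consecutive envelope lines give the roots: for adjacent envelope indices i < j the intersection is x = (a_i − a_j) / (j − i). Reading off the sorted break points: {-2, 0, 2, 8}.
Verification: at each break x_0, at least two indices attain the minimum of min_i(a_i + i · x_0).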